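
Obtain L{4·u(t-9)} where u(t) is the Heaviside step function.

L{u(t-a)} = e^(-as)/s. Here a=9, so L{u(t-9)} = e^(-9s)/s, and L{4·u(t-9)} = 4·e^(-9s)/s

Final answer: 4·e^(-9s)/s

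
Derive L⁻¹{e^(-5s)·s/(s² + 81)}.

L⁻¹{s/(s² + 81)} = cos(9t). By the time shift theorem, L⁻¹{e^(-as)F(s)} = u(t-a)f(t-a) with a=5, so L⁻¹{e^(-5s)·s/(s² + 81)} = u(t-5)·cos(9(t-5))

Final answer: u(t-5)·cos(9(t-5))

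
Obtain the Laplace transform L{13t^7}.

L{13t^7} = 13 · L{t^7} = 13 · 5040/s^8 = 65520/s^8

Final answer: 65520/s^8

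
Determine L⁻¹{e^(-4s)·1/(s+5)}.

L⁻¹{1/(s+5)} = e^(-5t). By the time shift theorem, L⁻¹{e^(-as)F(s)} = u(t-a)f(t-a) with a=4, so L⁻¹{e^(-4s)·1/(s+5)} = u(t-4)·e^(-5(t-4))

Final answer: u(t-4)·e^(-5(t-4))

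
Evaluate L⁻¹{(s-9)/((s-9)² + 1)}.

Using frequency shift: L⁻¹{(s-a)/((s-a)² + b²)} = e^(at)cos(bt). Here a=9, b=1

Final answer: e^(9t)·cos(t)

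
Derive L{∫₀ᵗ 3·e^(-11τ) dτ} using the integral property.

L{∫₀ᵗ f(τ)dτ} = F(s)/s with F(s) = 3/(s+11), so L{∫₀ᵗ 3·e^(-11τ) dτ} = 3/(s(s+11))

Final answer: 3/(s(s+11))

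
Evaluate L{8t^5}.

L{t^n} = n!/s^(n+1). So L{8t^5} = 8·5!/s^6 = 960/s^6

Final answer: 960/s^6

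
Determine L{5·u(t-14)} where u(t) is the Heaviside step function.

L{u(t-a)} = e^(-as)/s. Here a=14, so L{u(t-14)} = e^(-14s)/s, and L{5·u(t-14)} = 5·e^(-14s)/s

Final answer: 5·e^(-14s)/s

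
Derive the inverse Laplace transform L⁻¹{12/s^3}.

L⁻¹{n!/s^(n+1)} = t^n with n=2. So L⁻¹{2/s^3} = t^2, and L⁻¹{12/s^3} = (12/2)·t^2 = 6·t^2

Final answer: 6·t^2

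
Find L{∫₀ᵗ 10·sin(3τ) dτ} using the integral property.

L{∫₀ᵗ f(τ)dτ} = F(s)/s with F(s) = 30/(s² + 9), so the result is (30/(s² + 9))/s = 30/(s(s² + 9))

Final answer: 30/(s(s² + 9))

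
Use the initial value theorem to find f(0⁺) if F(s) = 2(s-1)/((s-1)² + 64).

f(0⁺) = lim_{s→∞} sF(s) = lim_{s→∞} 2s(s-1)/((s-1)² + 64) = 2

Final answer: 2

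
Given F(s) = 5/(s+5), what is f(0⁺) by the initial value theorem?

f(0⁺) = lim_{s→∞} s·5/(s+5) = lim_{s→∞} 5s/(s+5) = 5

Final answer: 5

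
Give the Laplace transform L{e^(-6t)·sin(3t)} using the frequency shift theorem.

Frequency shift: L{e^(at)f(t)} = F(s-a). L{e^(-6t)·sin(3t)} = 3/((s+6)² + 9)

Final answer: 3/((s+6)² + 9)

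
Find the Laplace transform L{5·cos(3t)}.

L{cos(ωt)} = s/(s² + ω²), so L{cos(3t)} = s/(s² + 9). Then L{5·cos(3t)} = 5·s/(s² + 9) = 5s/(s² + 9)

Final answer: 5s/(s² + 9)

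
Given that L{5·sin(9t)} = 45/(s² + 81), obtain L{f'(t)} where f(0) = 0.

L{f'(t)} = s·F(s) - f(0) = s·45/(s² + 81) - 0 = 45s/(s² + 81)

Final answer: 45s/(s² + 81)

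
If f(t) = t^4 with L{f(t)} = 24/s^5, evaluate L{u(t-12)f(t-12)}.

Time shift theorem: L{u(t-a)f(t-a)} = e^(-as)F(s). Here a=12, F(s) = 24/s^5, so L{u(t-12)f(t-12)} = e^(-12s)·24/s^5

Final answer: e^(-12s)·24/s^5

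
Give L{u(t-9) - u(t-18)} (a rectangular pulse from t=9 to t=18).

L{u(t-a)} = e^(-as)/s. L{u(t-9) - u(t-18)} = (e^(-9s) - e^(-18s))/s

Final answer: (e^(-9s) - e^(-18s))/s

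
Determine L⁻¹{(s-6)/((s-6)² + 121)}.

Using frequency shift: L⁻¹{(s-a)/((s-a)² + b²)} = e^(at)cos(bt). Here a=6, b=11

Final answer: e^(6t)·cos(11t)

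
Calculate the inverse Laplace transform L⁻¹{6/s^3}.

L⁻¹{n!/s^(n+1)} = t^n with n=2. So L⁻¹{2/s^3} = t^2, and L⁻¹{6/s^3} = (6/2)·t^2 = 3·t^2

Final answer: 3·t^2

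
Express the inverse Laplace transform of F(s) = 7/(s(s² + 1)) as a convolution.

7/(s(s² + 1)) = (1/s)·(7/(s² + 1)) = L{1}·L{7·sin(t)}. So f(t) = 1*(7·sin(t)) = ∫₀ᵗ 7·sin(τ) dτ

Final answer: ∫₀ᵗ 7·sin(τ) dτ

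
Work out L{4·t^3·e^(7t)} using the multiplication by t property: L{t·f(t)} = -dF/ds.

Using L{t^n·e^(at)} = n!/(s-a)^(n+1), L{t^3·e^(7t)} = 6/(s-7)^4, so L{4·t^3·e^(7t)} = 4·6/(s-7)^4 = 24/(s-7)^4

Final answer: 24/(s-7)^4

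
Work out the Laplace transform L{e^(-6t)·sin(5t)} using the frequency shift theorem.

Frequency shift: L{e^(at)f(t)} = F(s-a). L{e^(-6t)·sin(5t)} = 5/((s+6)² + 25)

Final answer: 5/((s+6)² + 25)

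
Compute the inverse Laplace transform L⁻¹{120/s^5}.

L⁻¹{n!/s^(n+1)} = t^n with n=4. So L⁻¹{24/s^5} = t^4, and L⁻¹{120/s^5} = (120/24)·t^4 = 5·t^4

Final answer: 5·t^4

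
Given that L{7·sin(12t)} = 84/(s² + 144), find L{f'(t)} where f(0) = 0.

L{f'(t)} = s·F(s) - f(0) = s·84/(s² + 144) - 0 = 84s/(s² + 144)

Final answer: 84s/(s² + 144)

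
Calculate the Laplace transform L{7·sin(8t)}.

L{sin(ωt)} = ω/(s² + ω²), so L{sin(8t)} = 8/(s² + 64). Then L{7·sin(8t)} = 7·8/(s² + 64) = 56/(s² + 64)

Final answer: 56/(s² + 64)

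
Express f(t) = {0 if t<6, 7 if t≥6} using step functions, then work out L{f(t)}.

f(t) = 7·u(t-6). L{u(t-6)} = e^(-6s)/s, so L{f(t)} = 7·e^(-6s)/s

Final answer: 7·e^(-6s)/s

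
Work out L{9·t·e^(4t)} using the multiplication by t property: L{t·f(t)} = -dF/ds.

Using L{t^n·e^(at)} = n!/(s-a)^(n+1), L{t·e^(4t)} = 1/(s-4)^2, so L{9·t·e^(4t)} = 9·1/(s-4)^2 = 9/(s-4)^2

Final answer: 9/(s-4)^2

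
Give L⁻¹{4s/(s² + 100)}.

This is the form c·s/(s² + a²) with a = 10, c = 4. L⁻¹ = 4·cos(10t)

Final answer: 4·cos(10t)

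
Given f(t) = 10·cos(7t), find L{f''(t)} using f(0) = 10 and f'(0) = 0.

F(s) = 10s/(s² + 49). L{f''(t)} = s²F(s) - sf(0) - f'(0) = 10s³/(s² + 49) - 10s = (10s³ - 10s(s² + 49))/(s² + 49) = -490s/(s² + 49)

Final answer: -490s/(s² + 49)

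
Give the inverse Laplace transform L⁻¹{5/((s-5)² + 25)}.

Using frequency shift, L⁻¹{5/((s-5)² + 25)} = e^(5t)·sin(5t)

Final answer: e^(5t)·sin(5t)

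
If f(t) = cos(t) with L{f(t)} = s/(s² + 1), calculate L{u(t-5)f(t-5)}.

Time shift theorem: L{u(t-a)f(t-a)} = e^(-as)F(s). Here a=5, F(s) = s/(s² + 1), so L{u(t-5)f(t-5)} = e^(-5s)·s/(s² + 1)

Final answer: e^(-5s)·s/(s² + 1)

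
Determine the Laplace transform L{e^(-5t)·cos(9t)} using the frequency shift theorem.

Frequency shift: L{e^(at)f(t)} = F(s-a). L{e^(-5t)·cos(9t)} = (s+5)/((s+5)² + 81)

Final answer: (s+5)/((s+5)² + 81)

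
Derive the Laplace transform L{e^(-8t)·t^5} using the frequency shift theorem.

L{e^(at)·t^n} = n!/(s-a)^(n+1), so L{e^(-8t)·t^5} = 120/(s+8)^6

Final answer: 120/(s+8)^6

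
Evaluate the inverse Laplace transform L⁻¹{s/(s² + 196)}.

L⁻¹{s/(s² + 196)} = cos(14t)

Final answer: cos(14t)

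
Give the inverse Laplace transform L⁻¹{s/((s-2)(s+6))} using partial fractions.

Using partial fractions, f(t) = (2e^(2t) + 6e^(-6t))/8

Final answer: (2e^(2t) + 6e^(-6t))/8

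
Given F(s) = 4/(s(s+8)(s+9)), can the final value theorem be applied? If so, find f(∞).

Poles of sF(s) = 4/((s+8)(s+9)) are at s = -8 and s = -9, both in the left half-plane. Theorem applies. f(∞) = lim_{s→0} sF(s) = 4/(8·9) = 1/18

Final answer: 1/18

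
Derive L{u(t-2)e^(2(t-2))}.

u(t-a)f(t-a) with f(t)=e^(2t). L{e^(2t)} = 1/(s-2). By time shift: e^(-2s)/(s-2)

Final answer: e^(-2s)/(s-2)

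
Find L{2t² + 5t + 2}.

L{2t² + 5t + 2} = 2·2/s³ + 5/s² + 2/s = 4/s³ + 5/s² + 2/s

Final answer: 4/s³ + 5/s² + 2/s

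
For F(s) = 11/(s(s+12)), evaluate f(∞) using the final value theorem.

f(∞) = lim_{s→0} s·11/(s(s+12)) = lim_{s→0} 11/(s+12) = 11/12 = 11/12

Final answer: 11/12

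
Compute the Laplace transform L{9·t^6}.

L{t^n} = n!/s^(n+1), so L{t^6} = 720/s^7. Then L{9·t^6} = 9·720/s^7 = 6480/s^7

Final answer: 6480/s^7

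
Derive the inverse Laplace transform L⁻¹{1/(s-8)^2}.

L⁻¹{n!/(s-a)^(n+1)} = t^n·e^(at), so L⁻¹{1/(s-8)^2} = t·e^(8t)

Final answer: t·e^(8t)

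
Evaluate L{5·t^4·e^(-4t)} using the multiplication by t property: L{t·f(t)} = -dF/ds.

Using L{t^n·e^(at)} = n!/(s-a)^(n+1), L{t^4·e^(-4t)} = 24/(s+4)^5, so L{5·t^4·e^(-4t)} = 5·24/(s+4)^5 = 120/(s+4)^5

Final answer: 120/(s+4)^5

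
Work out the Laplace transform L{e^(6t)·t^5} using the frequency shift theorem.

L{e^(at)·t^n} = n!/(s-a)^(n+1), so L{e^(6t)·t^5} = 120/(s-6)^6

Final answer: 120/(s-6)^6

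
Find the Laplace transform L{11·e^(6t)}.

L{e^(at)} = 1/(s-a), so L{e^(6t)} = 1/(s-6). Then L{11·e^(6t)} = 11/(s-6)

Final answer: 11/(s-6)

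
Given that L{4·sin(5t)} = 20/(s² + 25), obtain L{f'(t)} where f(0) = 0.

L{f'(t)} = s·F(s) - f(0) = s·20/(s² + 25) - 0 = 20s/(s² + 25)

Final answer: 20s/(s² + 25)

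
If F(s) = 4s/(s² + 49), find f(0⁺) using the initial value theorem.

f(0⁺) = lim_{s→∞} s·4s/(s² + 49) = lim_{s→∞} 4s²/(s² + 49) = 4

Final answer: 4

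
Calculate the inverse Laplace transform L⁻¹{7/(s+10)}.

L⁻¹{1/(s-a)} = e^(at), so L⁻¹{1/(s+10)} = e^(-10t), and L⁻¹{7/(s+10)} = 7·e^(-10t)

Final answer: 7·e^(-10t)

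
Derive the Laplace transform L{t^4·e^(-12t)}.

L{t^n·e^(at)} = n!/(s-a)^(n+1), so L{t^4·e^(-12t)} = 24/(s+12)^5

Final answer: 24/(s+12)^5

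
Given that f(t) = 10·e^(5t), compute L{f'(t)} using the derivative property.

f(0) = 10, F(s) = 10/(s-5). L{f'(t)} = s·F(s) - f(0) = 10s/(s-5) - 10 = (10s - 10(s-5))/(s-5) = 50/(s-5)

Final answer: 50/(s-5)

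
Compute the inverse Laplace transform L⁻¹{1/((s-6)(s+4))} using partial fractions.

Decompose: A/(s-6) + B/(s+4). A = 1/10, B = -1/10. f(t) = (e^(6t) - e^(-4t))/10

Final answer: (e^(6t) - e^(-4t))/10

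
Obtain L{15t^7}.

L{t^n} = n!/s^(n+1). So L{15t^7} = 15·7!/s^8 = 75600/s^8

Final answer: 75600/s^8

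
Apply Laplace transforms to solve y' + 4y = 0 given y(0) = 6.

L{y'} + 4L{y} = 0. sY - 6 + 4Y = 0. Y(s+4) = 6. Y = 6/(s+4)

Final answer: y(t) = 6e^(-4t)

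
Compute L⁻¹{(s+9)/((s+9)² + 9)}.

Using frequency shift: L⁻¹{(s-a)/((s-a)² + b²)} = e^(at)cos(bt). Here a=-9, b=3

Final answer: e^(-9t)·cos(3t)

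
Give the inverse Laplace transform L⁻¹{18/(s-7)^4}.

L⁻¹{n!/(s-a)^(n+1)} = t^n·e^(at) with n=3, a=7. So L⁻¹{6/(s-7)^4} = t^3·e^(7t), and L⁻¹{18/(s-7)^4} = (18/6)·t^3·e^(7t) = 3·t^3·e^(7t)

Final answer: 3·t^3·e^(7t)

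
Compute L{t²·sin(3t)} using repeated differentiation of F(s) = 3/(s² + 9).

F(s) = 3/(s² + 9). F'(s) = -6s/(s² + 9)². F''(s) = -6(9 - 3s²)/(s² + 9)³ = (18s² - 54)/(s² + 9)³. So L{t²·sin(3t)} = (-1)² F''(s) = (18s² - 54)/(s² + 9)³

Final answer: (18s² - 54)/(s² + 9)³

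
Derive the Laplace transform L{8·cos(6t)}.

L{cos(ωt)} = s/(s² + ω²), so L{cos(6t)} = s/(s² + 36). Then L{8·cos(6t)} = 8·s/(s² + 36) = 8s/(s² + 36)

Final answer: 8s/(s² + 36)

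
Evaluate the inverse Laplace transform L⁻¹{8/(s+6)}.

L⁻¹{1/(s-a)} = e^(at), so L⁻¹{1/(s+6)} = e^(-6t), and L⁻¹{8/(s+6)} = 8·e^(-6t)

Final answer: 8·e^(-6t)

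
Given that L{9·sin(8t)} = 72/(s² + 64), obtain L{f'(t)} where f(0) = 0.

L{f'(t)} = s·F(s) - f(0) = s·72/(s² + 64) - 0 = 72s/(s² + 64)

Final answer: 72s/(s² + 64)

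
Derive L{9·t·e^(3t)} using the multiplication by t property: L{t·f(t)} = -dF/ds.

Using L{t^n·e^(at)} = n!/(s-a)^(n+1), L{t·e^(3t)} = 1/(s-3)^2, so L{9·t·e^(3t)} = 9·1/(s-3)^2 = 9/(s-3)^2

Final answer: 9/(s-3)^2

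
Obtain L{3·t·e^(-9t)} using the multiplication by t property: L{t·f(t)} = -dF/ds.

Using L{t^n·e^(at)} = n!/(s-a)^(n+1), L{t·e^(-9t)} = 1/(s+9)^2, so L{3·t·e^(-9t)} = 3·1/(s+9)^2 = 3/(s+9)^2

Final answer: 3/(s+9)^2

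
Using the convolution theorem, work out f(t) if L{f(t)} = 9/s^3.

9/s^3 = (9/s)·(1/s^2) = L{9}·L{t}. By convolution, f(t) = 9*t = ∫₀ᵗ 9·τ dτ = 9·t²/2

Final answer: 9·t²/2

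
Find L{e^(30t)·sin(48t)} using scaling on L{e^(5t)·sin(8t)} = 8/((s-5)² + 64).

Scaling with a=6: L{e^(30t)·sin(48t)} = (1/6) · 8/((s/6-5)² + 64). Simplifying: 48/((s-30)² + 2304)

Final answer: 48/((s-30)² + 2304)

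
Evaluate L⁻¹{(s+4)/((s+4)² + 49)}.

Using frequency shift: L⁻¹{(s-a)/((s-a)² + b²)} = e^(at)cos(bt). Here a=-4, b=7

Final answer: e^(-4t)·cos(7t)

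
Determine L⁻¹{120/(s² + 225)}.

This is the form c·a/(s² + a²) with a = 15, c = 8. L⁻¹ = 8·sin(15t)

Final answer: 8·sin(15t)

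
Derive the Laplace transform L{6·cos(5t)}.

L{cos(ωt)} = s/(s² + ω²), so L{cos(5t)} = s/(s² + 25). Then L{6·cos(5t)} = 6·s/(s² + 25) = 6s/(s² + 25)

Final answer: 6s/(s² + 25)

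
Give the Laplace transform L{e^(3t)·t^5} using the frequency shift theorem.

L{e^(at)·t^n} = n!/(s-a)^(n+1), so L{e^(3t)·t^5} = 120/(s-3)^6

Final answer: 120/(s-3)^6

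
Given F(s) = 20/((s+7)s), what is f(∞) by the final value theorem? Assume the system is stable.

f(∞) = lim_{s→0} sF(s) = lim_{s→0} 20/(s+7) = 20/7

Final answer: 20/7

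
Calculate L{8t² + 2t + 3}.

L{8t² + 2t + 3} = 8·2/s³ + 2/s² + 3/s = 16/s³ + 2/s² + 3/s

Final answer: 16/s³ + 2/s² + 3/s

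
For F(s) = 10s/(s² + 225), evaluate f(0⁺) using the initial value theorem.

f(0⁺) = lim_{s→∞} s·10s/(s² + 225) = lim_{s→∞} 10s²/(s² + 225) = 10

Final answer: 10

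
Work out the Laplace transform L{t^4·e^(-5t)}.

L{t^n·e^(at)} = n!/(s-a)^(n+1), so L{t^4·e^(-5t)} = 24/(s+5)^5

Final answer: 24/(s+5)^5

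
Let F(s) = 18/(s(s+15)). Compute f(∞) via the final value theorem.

f(∞) = lim_{s→0} s·18/(s(s+15)) = lim_{s→0} 18/(s+15) = 18/15 = 6/5

Final answer: 6/5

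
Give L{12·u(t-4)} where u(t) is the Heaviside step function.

L{u(t-a)} = e^(-as)/s. Here a=4, so L{u(t-4)} = e^(-4s)/s, and L{12·u(t-4)} = 12·e^(-4s)/s

Final answer: 12·e^(-4s)/s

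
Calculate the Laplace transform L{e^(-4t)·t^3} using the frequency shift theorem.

L{e^(at)·t^n} = n!/(s-a)^(n+1), so L{e^(-4t)·t^3} = 6/(s+4)^4

Final answer: 6/(s+4)^4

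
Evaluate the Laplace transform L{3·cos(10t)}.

L{cos(ωt)} = s/(s² + ω²), so L{cos(10t)} = s/(s² + 100). Then L{3·cos(10t)} = 3·s/(s² + 100) = 3s/(s² + 100)

Final answer: 3s/(s² + 100)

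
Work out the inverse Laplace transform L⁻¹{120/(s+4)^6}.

L⁻¹{n!/(s-a)^(n+1)} = t^n·e^(at), so L⁻¹{120/(s+4)^6} = t^5·e^(-4t)

Final answer: t^5·e^(-4t)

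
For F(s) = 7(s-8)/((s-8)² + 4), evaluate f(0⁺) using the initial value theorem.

f(0⁺) = lim_{s→∞} sF(s) = lim_{s→∞} 7s(s-8)/((s-8)² + 4) = 7

Final answer: 7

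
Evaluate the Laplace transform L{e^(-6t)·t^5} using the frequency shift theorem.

L{e^(at)·t^n} = n!/(s-a)^(n+1), so L{e^(-6t)·t^5} = 120/(s+6)^6

Final answer: 120/(s+6)^6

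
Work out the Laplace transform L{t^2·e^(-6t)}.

L{t^n·e^(at)} = n!/(s-a)^(n+1), so L{t^2·e^(-6t)} = 2/(s+6)^3

Final answer: 2/(s+6)^3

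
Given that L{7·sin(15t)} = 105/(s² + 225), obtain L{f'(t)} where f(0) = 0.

L{f'(t)} = s·F(s) - f(0) = s·105/(s² + 225) - 0 = 105s/(s² + 225)

Final answer: 105s/(s² + 225)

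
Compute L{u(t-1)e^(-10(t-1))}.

u(t-a)f(t-a) with f(t)=e^(-10t). L{e^(-10t)} = 1/(s+10). By time shift: e^(-s)/(s+10)

Final answer: e^(-s)/(s+10)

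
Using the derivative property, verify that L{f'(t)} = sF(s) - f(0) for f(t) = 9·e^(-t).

f'(t) = -9e^(-t). Direct: L{f'(t)} = -9/(s+1). Property: s·9/(s+1) - 9 = (9s - 9(s+1))/(s+1) = -9/(s+1). ✓

Final answer: -9/(s+1)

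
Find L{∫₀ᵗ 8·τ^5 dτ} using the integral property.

L{∫₀ᵗ f(τ)dτ} = F(s)/s with f(t) = 8t^5. F(s) = 960/s^6, so L{∫₀ᵗ 8·τ^5 dτ} = (960/s^6)/s = 960/s^7. (Check: ∫₀ᵗ 8·τ^5 dτ = 8t^6/6.)

Final answer: 960/s^7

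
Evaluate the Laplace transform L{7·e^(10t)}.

L{e^(at)} = 1/(s-a), so L{e^(10t)} = 1/(s-10). Then L{7·e^(10t)} = 7/(s-10)

Final answer: 7/(s-10)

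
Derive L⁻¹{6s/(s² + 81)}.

This is the form c·s/(s² + a²) with a = 9, c = 6. L⁻¹ = 6·cos(9t)

Final answer: 6·cos(9t)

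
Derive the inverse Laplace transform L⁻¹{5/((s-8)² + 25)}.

Using frequency shift, L⁻¹{5/((s-8)² + 25)} = e^(8t)·sin(5t)

Final answer: e^(8t)·sin(5t)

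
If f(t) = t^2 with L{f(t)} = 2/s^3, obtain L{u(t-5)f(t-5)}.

Time shift theorem: L{u(t-a)f(t-a)} = e^(-as)F(s). Here a=5, F(s) = 2/s^3, so L{u(t-5)f(t-5)} = e^(-5s)·2/s^3

Final answer: e^(-5s)·2/s^3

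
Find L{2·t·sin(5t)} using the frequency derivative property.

L{sin(5t)} = 5/(s² + 25). By L{t·f(t)} = -F'(s): -d/ds[5/(s² + 25)] = -(5)·(-2s)/(s² + 25)² = 10s/(s² + 25)². Then L{2·t·sin(5t)} = 2·10s/(s² + 25)² = 20s/(s² + 25)²

Final answer: 20s/(s² + 25)²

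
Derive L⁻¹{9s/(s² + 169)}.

This is the form c·s/(s² + a²) with a = 13, c = 9. L⁻¹ = 9·cos(13t)

Final answer: 9·cos(13t)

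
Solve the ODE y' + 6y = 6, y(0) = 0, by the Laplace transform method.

sY + 6Y = 6/s. Y = 6/(s(s+6)). Partial fractions: Y = 1/s - 1/(s+6)

Final answer: y(t) = (1 - e^(-6t))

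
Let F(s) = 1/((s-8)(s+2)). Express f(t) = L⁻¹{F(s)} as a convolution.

1/((s-8)(s+2)) = (1/(s-8))·(1/(s+2)) = L{e^(8t)}·L{e^(-2t)}. So f(t) = e^(8t)*e^(-2t) = ∫₀ᵗ e^(8τ)·e^(-2(t-τ)) dτ

Final answer: ∫₀ᵗ e^(8τ)·e^(-2(t-τ)) dτ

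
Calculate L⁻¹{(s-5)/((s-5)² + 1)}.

Using frequency shift: L⁻¹{(s-a)/((s-a)² + b²)} = e^(at)cos(bt). Here a=5, b=1

Final answer: e^(5t)·cos(t)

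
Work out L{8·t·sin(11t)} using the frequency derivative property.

L{sin(11t)} = 11/(s² + 121). By L{t·f(t)} = -F'(s): -d/ds[11/(s² + 121)] = -(11)·(-2s)/(s² + 121)² = 22s/(s² + 121)². Then L{8·t·sin(11t)} = 8·22s/(s² + 121)² = 176s/(s² + 121)²

Final answer: 176s/(s² + 121)²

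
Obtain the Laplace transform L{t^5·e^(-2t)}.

L{t^n·e^(at)} = n!/(s-a)^(n+1), so L{t^5·e^(-2t)} = 120/(s+2)^6

Final answer: 120/(s+2)^6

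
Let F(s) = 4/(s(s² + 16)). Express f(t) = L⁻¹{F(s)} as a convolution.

4/(s(s² + 16)) = (1/s)·(4/(s² + 16)) = L{1}·L{sin(4t)}. So f(t) = 1*(sin(4t)) = ∫₀ᵗ sin(4τ) dτ

Final answer: ∫₀ᵗ sin(4τ) dτ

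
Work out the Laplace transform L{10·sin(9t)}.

L{sin(ωt)} = ω/(s² + ω²), so L{sin(9t)} = 9/(s² + 81). Then L{10·sin(9t)} = 10·9/(s² + 81) = 90/(s² + 81)

Final answer: 90/(s² + 81)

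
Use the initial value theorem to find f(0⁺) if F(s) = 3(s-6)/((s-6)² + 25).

f(0⁺) = lim_{s→∞} sF(s) = lim_{s→∞} 3s(s-6)/((s-6)² + 25) = 3

Final answer: 3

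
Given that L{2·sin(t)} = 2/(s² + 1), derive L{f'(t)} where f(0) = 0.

L{f'(t)} = s·F(s) - f(0) = s·2/(s² + 1) - 0 = 2s/(s² + 1)

Final answer: 2s/(s² + 1)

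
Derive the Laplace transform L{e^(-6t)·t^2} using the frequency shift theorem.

L{e^(at)·t^n} = n!/(s-a)^(n+1), so L{e^(-6t)·t^2} = 2/(s+6)^3

Final answer: 2/(s+6)^3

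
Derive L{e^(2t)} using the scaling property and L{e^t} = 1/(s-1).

Using L{f(at)} = (1/a)F(s/a) with a=2 and f(t) = e^t: L{e^(2t)} = (1/2) · 1/((s/2)-1) = (1/2) · 2/(s-2) = 1/(s-2)

Final answer: 1/(s-2)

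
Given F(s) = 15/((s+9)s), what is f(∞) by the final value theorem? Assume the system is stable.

f(∞) = lim_{s→0} sF(s) = lim_{s→0} 15/(s+9) = 5/3

Final answer: 5/3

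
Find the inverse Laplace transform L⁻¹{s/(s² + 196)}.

L⁻¹{s/(s² + 196)} = cos(14t)

Final answer: cos(14t)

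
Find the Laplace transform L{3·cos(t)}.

L{cos(ωt)} = s/(s² + ω²), so L{cos(t)} = s/(s² + 1). Then L{3·cos(t)} = 3·s/(s² + 1) = 3s/(s² + 1)

Final answer: 3s/(s² + 1)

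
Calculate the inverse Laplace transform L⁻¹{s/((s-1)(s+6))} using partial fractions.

Using partial fractions, f(t) = (e^t + 6e^(-6t))/7

Final answer: (e^t + 6e^(-6t))/7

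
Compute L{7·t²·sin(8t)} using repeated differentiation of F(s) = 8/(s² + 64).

F(s) = 8/(s² + 64). F'(s) = -16s/(s² + 64)². F''(s) = -16(64 - 3s²)/(s² + 64)³ = (48s² - 1024)/(s² + 64)³. So L{t²·sin(8t)} = (-1)² F''(s) = (48s² - 1024)/(s² + 64)³. Then L{7·t²·sin(8t)} = 7·(48s² - 1024)/(s² + 64)³ = (336s² - 7168)/(s² + 64)³

Final answer: (336s² - 7168)/(s² + 64)³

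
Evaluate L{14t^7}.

L{t^n} = n!/s^(n+1). So L{14t^7} = 14·7!/s^8 = 70560/s^8

Final answer: 70560/s^8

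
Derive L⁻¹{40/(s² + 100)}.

This is the form c·a/(s² + a²) with a = 10, c = 4. L⁻¹ = 4·sin(10t)

Final answer: 4·sin(10t)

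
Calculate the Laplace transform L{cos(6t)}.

L{cos(ωt)} = s/(s² + ω²), so L{cos(6t)} = s/(s² + 36)

Final answer: s/(s² + 36)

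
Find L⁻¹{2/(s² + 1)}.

This is the form c·a/(s² + a²) with a = 1, c = 2. L⁻¹ = 2·sin(t)

Final answer: 2·sin(t)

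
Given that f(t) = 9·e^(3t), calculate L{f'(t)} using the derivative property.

f(0) = 9, F(s) = 9/(s-3). L{f'(t)} = s·F(s) - f(0) = 9s/(s-3) - 9 = (9s - 9(s-3))/(s-3) = 27/(s-3)

Final answer: 27/(s-3)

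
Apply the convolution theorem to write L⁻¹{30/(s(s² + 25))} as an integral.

30/(s(s² + 25)) = (1/s)·(30/(s² + 25)) = L{1}·L{6·sin(5t)}. So f(t) = 1*(6·sin(5t)) = ∫₀ᵗ 6·sin(5τ) dτ

Final answer: ∫₀ᵗ 6·sin(5τ) dτ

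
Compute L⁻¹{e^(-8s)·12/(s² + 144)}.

L⁻¹{12/(s² + 144)} = sin(12t). By the time shift theorem, L⁻¹{e^(-as)F(s)} = u(t-a)f(t-a) with a=8, so L⁻¹{e^(-8s)·12/(s² + 144)} = u(t-8)·sin(12(t-8))

Final answer: u(t-8)·sin(12(t-8))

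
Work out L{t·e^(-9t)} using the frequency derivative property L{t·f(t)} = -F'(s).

L{e^(-9t)} = 1/(s+9). By frequency derivative: L{t·e^(-9t)} = -d/ds[1/(s+9)] = -(-1)/(s+9)² = 1/(s+9)²

Final answer: 1/(s+9)²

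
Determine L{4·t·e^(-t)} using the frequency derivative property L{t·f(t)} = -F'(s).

L{e^(-t)} = 1/(s+1). By frequency derivative: L{t·e^(-t)} = -d/ds[1/(s+1)] = -(-1)/(s+1)² = 1/(s+1)². Then L{4·t·e^(-t)} = 4·1/(s+1)² = 4/(s+1)²

Final answer: 4/(s+1)²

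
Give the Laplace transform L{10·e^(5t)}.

L{e^(at)} = 1/(s-a), so L{e^(5t)} = 1/(s-5). Then L{10·e^(5t)} = 10/(s-5)

Final answer: 10/(s-5)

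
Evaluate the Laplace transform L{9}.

L{9} = 9 · L{1} = 9/s

Final answer: 9/s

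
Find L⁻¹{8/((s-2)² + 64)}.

Form: b/((s-a)² + b²) → e^(at)sin(bt). With a=2, b=8

Final answer: e^(2t)·sin(8t)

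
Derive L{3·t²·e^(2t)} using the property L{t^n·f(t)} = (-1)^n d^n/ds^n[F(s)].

L{e^(2t)} = 1/(s-2). d/ds[1/(s-2)] = -1/(s-2)². d²/ds²[1/(s-2)] = 2/(s-2)³. So L{t²·e^(2t)} = (-1)² · 2/(s-2)³ = 2/(s-2)³. Then L{3·t²·e^(2t)} = 3·2/(s-2)³ = 6/(s-2)³

Final answer: 6/(s-2)³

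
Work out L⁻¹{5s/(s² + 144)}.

This is the form c·s/(s² + a²) with a = 12, c = 5. L⁻¹ = 5·cos(12t)

Final answer: 5·cos(12t)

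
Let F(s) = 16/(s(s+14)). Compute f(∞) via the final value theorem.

f(∞) = lim_{s→0} s·16/(s(s+14)) = lim_{s→0} 16/(s+14) = 16/14 = 8/7

Final answer: 8/7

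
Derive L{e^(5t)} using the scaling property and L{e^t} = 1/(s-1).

Using L{f(at)} = (1/a)F(s/a) with a=5 and f(t) = e^t: L{e^(5t)} = (1/5) · 1/((s/5)-1) = (1/5) · 5/(s-5) = 1/(s-5)

Final answer: 1/(s-5)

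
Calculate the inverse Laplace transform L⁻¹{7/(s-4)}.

L⁻¹{1/(s-a)} = e^(at), so L⁻¹{1/(s-4)} = e^(4t), and L⁻¹{7/(s-4)} = 7·e^(4t)

Final answer: 7·e^(4t)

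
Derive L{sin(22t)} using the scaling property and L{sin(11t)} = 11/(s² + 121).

Using L{f(at)} = (1/a)F(s/a) with a=2: L{sin(22t)} = (1/2) · 11/((s/2)² + 121) = (1/2) · 11·4/(s² + 484) = 22/(s² + 484)

Final answer: 22/(s² + 484)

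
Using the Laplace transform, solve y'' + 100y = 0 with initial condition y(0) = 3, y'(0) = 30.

L{y''} + 100L{y} = 0. s²Y - 3s - 30 + 100Y = 0. Y(s² + 100) = 3s + 30. Y = (3s + 30)/(s² + 100). Inverting: y(t) = 3cos(10t) + 3sin(10t)

Final answer: y(t) = 3cos(10t) + 3sin(10t)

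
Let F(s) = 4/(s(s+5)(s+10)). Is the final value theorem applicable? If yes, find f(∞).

Poles of sF(s) = 4/((s+5)(s+10)) are at s = -5 and s = -10, both in the left half-plane. Theorem applies. f(∞) = lim_{s→0} sF(s) = 4/(5·10) = 2/25

Final answer: 2/25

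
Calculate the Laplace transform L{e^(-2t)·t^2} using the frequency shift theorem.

L{e^(at)·t^n} = n!/(s-a)^(n+1), so L{e^(-2t)·t^2} = 2/(s+2)^3

Final answer: 2/(s+2)^3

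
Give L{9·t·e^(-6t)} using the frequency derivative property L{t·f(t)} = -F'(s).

L{e^(-6t)} = 1/(s+6). By frequency derivative: L{t·e^(-6t)} = -d/ds[1/(s+6)] = -(-1)/(s+6)² = 1/(s+6)². Then L{9·t·e^(-6t)} = 9·1/(s+6)² = 9/(s+6)²

Final answer: 9/(s+6)²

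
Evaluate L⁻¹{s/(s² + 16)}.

This is the form c·s/(s² + a²) with a = 4. L⁻¹ = cos(4t)

Final answer: cos(4t)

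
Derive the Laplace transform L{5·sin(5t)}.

L{sin(ωt)} = ω/(s² + ω²), so L{sin(5t)} = 5/(s² + 25). Then L{5·sin(5t)} = 5·5/(s² + 25) = 25/(s² + 25)

Final answer: 25/(s² + 25)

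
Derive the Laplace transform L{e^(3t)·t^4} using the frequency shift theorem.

L{e^(at)·t^n} = n!/(s-a)^(n+1), so L{e^(3t)·t^4} = 24/(s-3)^5

Final answer: 24/(s-3)^5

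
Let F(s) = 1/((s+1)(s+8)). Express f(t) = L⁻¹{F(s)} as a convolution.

1/((s+1)(s+8)) = (1/(s+1))·(1/(s+8)) = L{e^(-t)}·L{e^(-8t)}. So f(t) = e^(-t)*e^(-8t) = ∫₀ᵗ e^(-τ)·e^(-8(t-τ)) dτ

Final answer: ∫₀ᵗ e^(-τ)·e^(-8(t-τ)) dτ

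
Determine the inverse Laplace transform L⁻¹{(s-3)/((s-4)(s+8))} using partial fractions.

Using partial fractions, f(t) = (e^(4t) + 11e^(-8t))/12

Final answer: (e^(4t) + 11e^(-8t))/12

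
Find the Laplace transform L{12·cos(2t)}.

L{cos(ωt)} = s/(s² + ω²), so L{cos(2t)} = s/(s² + 4). Then L{12·cos(2t)} = 12·s/(s² + 4) = 12s/(s² + 4)

Final answer: 12s/(s² + 4)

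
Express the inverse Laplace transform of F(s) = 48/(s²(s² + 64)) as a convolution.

48/(s²(s² + 64)) = (1/s²)·(48/(s² + 64)) = L{t}·L{6·sin(8t)}. So f(t) = t*(6·sin(8t)) = ∫₀ᵗ 6τ·sin(8(t-τ)) dτ

Final answer: ∫₀ᵗ 6τ·sin(8(t-τ)) dτ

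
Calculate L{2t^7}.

L{t^n} = n!/s^(n+1). So L{2t^7} = 2·7!/s^8 = 10080/s^8

Final answer: 10080/s^8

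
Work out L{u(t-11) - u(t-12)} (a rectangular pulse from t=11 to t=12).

L{u(t-a)} = e^(-as)/s. L{u(t-11) - u(t-12)} = (e^(-11s) - e^(-12s))/s

Final answer: (e^(-11s) - e^(-12s))/s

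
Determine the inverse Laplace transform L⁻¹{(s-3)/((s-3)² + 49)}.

Using frequency shift, L⁻¹{(s-3)/((s-3)² + 49)} = e^(3t)·cos(7t)

Final answer: e^(3t)·cos(7t)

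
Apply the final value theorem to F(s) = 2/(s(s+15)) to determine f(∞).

f(∞) = lim_{s→0} s·2/(s(s+15)) = lim_{s→0} 2/(s+15) = 2/15 = 2/15

Final answer: 2/15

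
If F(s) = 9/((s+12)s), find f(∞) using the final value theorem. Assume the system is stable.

f(∞) = lim_{s→0} sF(s) = lim_{s→0} 9/(s+12) = 3/4

Final answer: 3/4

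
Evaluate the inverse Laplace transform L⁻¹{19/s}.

L⁻¹{c/s} = c, so L⁻¹{19/s} = 19

Final answer: 19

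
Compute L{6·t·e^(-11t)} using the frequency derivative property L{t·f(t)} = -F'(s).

L{e^(-11t)} = 1/(s+11). By frequency derivative: L{t·e^(-11t)} = -d/ds[1/(s+11)] = -(-1)/(s+11)² = 1/(s+11)². Then L{6·t·e^(-11t)} = 6·1/(s+11)² = 6/(s+11)²

Final answer: 6/(s+11)²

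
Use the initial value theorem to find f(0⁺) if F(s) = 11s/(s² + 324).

f(0⁺) = lim_{s→∞} s·11s/(s² + 324) = lim_{s→∞} 11s²/(s² + 324) = 11

Final answer: 11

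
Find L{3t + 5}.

L{3t + 5} = 3·L{t} + 5·L{1} = 3/s² + 5/s

Final answer: 3/s² + 5/s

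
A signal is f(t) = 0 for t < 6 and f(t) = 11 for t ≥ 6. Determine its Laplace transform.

f(t) = 11·u(t-6). L{u(t-6)} = e^(-6s)/s, so L{f(t)} = 11·e^(-6s)/s

Final answer: 11·e^(-6s)/s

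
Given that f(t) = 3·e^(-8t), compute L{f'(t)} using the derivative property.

f(0) = 3, F(s) = 3/(s+8). L{f'(t)} = s·F(s) - f(0) = 3s/(s+8) - 3 = (3s - 3(s+8))/(s+8) = -24/(s+8)

Final answer: -24/(s+8)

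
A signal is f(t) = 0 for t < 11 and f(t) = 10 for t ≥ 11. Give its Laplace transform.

f(t) = 10·u(t-11). L{u(t-11)} = e^(-11s)/s, so L{f(t)} = 10·e^(-11s)/s

Final answer: 10·e^(-11s)/s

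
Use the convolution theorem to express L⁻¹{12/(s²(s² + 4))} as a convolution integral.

12/(s²(s² + 4)) = (1/s²)·(12/(s² + 4)) = L{t}·L{6·sin(2t)}. So f(t) = t*(6·sin(2t)) = ∫₀ᵗ 6τ·sin(2(t-τ)) dτ

Final answer: ∫₀ᵗ 6τ·sin(2(t-τ)) dτ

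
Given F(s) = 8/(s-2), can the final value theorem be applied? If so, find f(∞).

sF(s) = 8s/(s-2) has a pole at s = 2 in the right half-plane. Theorem does NOT apply (unstable system; f(t) = 8·e^(2t) grows without bound).

Final answer: Not applicable (unstable)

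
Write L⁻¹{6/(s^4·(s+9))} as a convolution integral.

6/(s^4·(s+9)) = (6/s^4)·(1/(s+9)) = L{t^3}·L{e^(-9t)}. So f(t) = t^3*e^(-9t) = ∫₀ᵗ τ^3·e^(-9(t-τ)) dτ

Final answer: ∫₀ᵗ τ^3·e^(-9(t-τ)) dτ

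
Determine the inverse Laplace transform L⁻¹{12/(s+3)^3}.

L⁻¹{n!/(s-a)^(n+1)} = t^n·e^(at) with n=2, a=-3. So L⁻¹{2/(s+3)^3} = t^2·e^(-3t), and L⁻¹{12/(s+3)^3} = (12/2)·t^2·e^(-3t) = 6·t^2·e^(-3t)

Final answer: 6·t^2·e^(-3t)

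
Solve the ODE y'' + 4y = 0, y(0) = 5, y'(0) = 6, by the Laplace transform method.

L{y''} + 4L{y} = 0. s²Y - 5s - 6 + 4Y = 0. Y(s² + 4) = 5s + 6. Y = (5s + 6)/(s² + 4). Inverting: y(t) = 5cos(2t) + 3sin(2t)

Final answer: y(t) = 5cos(2t) + 3sin(2t)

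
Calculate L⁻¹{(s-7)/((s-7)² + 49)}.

Using frequency shift: L⁻¹{(s-a)/((s-a)² + b²)} = e^(at)cos(bt). Here a=7, b=7

Final answer: e^(7t)·cos(7t)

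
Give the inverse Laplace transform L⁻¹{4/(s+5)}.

L⁻¹{1/(s-a)} = e^(at), so L⁻¹{1/(s+5)} = e^(-5t), and L⁻¹{4/(s+5)} = 4·e^(-5t)

Final answer: 4·e^(-5t)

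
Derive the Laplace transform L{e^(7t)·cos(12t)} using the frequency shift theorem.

Frequency shift: L{e^(at)f(t)} = F(s-a). L{e^(7t)·cos(12t)} = (s-7)/((s-7)² + 144)

Final answer: (s-7)/((s-7)² + 144)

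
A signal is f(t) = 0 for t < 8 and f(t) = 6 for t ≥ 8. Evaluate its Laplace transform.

f(t) = 6·u(t-8). L{u(t-8)} = e^(-8s)/s, so L{f(t)} = 6·e^(-8s)/s

Final answer: 6·e^(-8s)/s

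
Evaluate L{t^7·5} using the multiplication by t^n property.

L{5} = 5/s. d^1/ds^1[1/s] = -1/s². d^2/ds^2[1/s] = 2/s^3. d^3/ds^3[1/s] = -6/s^4. d^4/ds^4[1/s] = 24/s^5. d^5/ds^5[1/s] = -120/s^6. d^6/ds^6[1/s] = 720/s^7. d^7/ds^7[1/s] = -5040/s^8. So L{t^7} = (-1)^{7}·-5040/s^8 = 5040/s^8. Then L{t^7·5} = 5·5040/s^8 = 25200/s^8

Final answer: 25200/s^8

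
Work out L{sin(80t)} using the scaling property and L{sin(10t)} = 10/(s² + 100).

Using L{f(at)} = (1/a)F(s/a) with a=8: L{sin(80t)} = (1/8) · 10/((s/8)² + 100) = (1/8) · 10·64/(s² + 6400) = 80/(s² + 6400)

Final answer: 80/(s² + 6400)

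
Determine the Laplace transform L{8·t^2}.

L{t^n} = n!/s^(n+1), so L{t^2} = 2/s^3. Then L{8·t^2} = 8·2/s^3 = 16/s^3

Final answer: 16/s^3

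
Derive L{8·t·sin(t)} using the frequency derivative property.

L{sin(t)} = 1/(s² + 1). By L{t·f(t)} = -F'(s): -d/ds[1/(s² + 1)] = -(1)·(-2s)/(s² + 1)² = 2s/(s² + 1)². Then L{8·t·sin(t)} = 8·2s/(s² + 1)² = 16s/(s² + 1)²

Final answer: 16s/(s² + 1)²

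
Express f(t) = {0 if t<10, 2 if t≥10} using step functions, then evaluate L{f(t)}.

f(t) = 2·u(t-10). L{u(t-10)} = e^(-10s)/s, so L{f(t)} = 2·e^(-10s)/s

Final answer: 2·e^(-10s)/s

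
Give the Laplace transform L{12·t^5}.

L{t^n} = n!/s^(n+1), so L{t^5} = 120/s^6. Then L{12·t^5} = 12·120/s^6 = 1440/s^6

Final answer: 1440/s^6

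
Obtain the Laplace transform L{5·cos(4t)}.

L{cos(ωt)} = s/(s² + ω²), so L{cos(4t)} = s/(s² + 16). Then L{5·cos(4t)} = 5·s/(s² + 16) = 5s/(s² + 16)

Final answer: 5s/(s² + 16)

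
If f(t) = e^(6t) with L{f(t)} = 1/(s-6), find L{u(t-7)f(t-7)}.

Time shift theorem: L{u(t-a)f(t-a)} = e^(-as)F(s). Here a=7, F(s) = 1/(s-6), so L{u(t-7)f(t-7)} = e^(-7s)·1/(s-6)

Final answer: e^(-7s)·1/(s-6)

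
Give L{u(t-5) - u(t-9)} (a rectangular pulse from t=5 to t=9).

L{u(t-a)} = e^(-as)/s. L{u(t-5) - u(t-9)} = (e^(-5s) - e^(-9s))/s

Final answer: (e^(-5s) - e^(-9s))/s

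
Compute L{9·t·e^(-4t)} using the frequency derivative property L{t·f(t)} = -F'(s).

L{e^(-4t)} = 1/(s+4). By frequency derivative: L{t·e^(-4t)} = -d/ds[1/(s+4)] = -(-1)/(s+4)² = 1/(s+4)². Then L{9·t·e^(-4t)} = 9·1/(s+4)² = 9/(s+4)²

Final answer: 9/(s+4)²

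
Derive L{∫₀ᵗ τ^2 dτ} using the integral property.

L{∫₀ᵗ f(τ)dτ} = F(s)/s with f(t) = t^2. F(s) = 2/s^3, so L{∫₀ᵗ τ^2 dτ} = (2/s^3)/s = 2/s^4. (Check: ∫₀ᵗ τ^2 dτ = t^3/3.)

Final answer: 2/s^4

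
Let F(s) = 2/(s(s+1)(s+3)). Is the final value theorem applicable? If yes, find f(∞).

Poles of sF(s) = 2/((s+1)(s+3)) are at s = -1 and s = -3, both in the left half-plane. Theorem applies. f(∞) = lim_{s→0} sF(s) = 2/(1·3) = 2/3

Final answer: 2/3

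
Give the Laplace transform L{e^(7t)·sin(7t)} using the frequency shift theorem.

Frequency shift: L{e^(at)f(t)} = F(s-a). L{e^(7t)·sin(7t)} = 7/((s-7)² + 49)

Final answer: 7/((s-7)² + 49)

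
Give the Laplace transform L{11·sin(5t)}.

L{sin(ωt)} = ω/(s² + ω²), so L{sin(5t)} = 5/(s² + 25). Then L{11·sin(5t)} = 11·5/(s² + 25) = 55/(s² + 25)

Final answer: 55/(s² + 25)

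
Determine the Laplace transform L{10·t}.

L{t^n} = n!/s^(n+1), so L{t} = 1/s^2. Then L{10·t} = 10·1/s^2 = 10/s^2

Final answer: 10/s^2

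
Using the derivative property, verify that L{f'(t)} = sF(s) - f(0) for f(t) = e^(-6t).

f'(t) = -6e^(-6t). Direct: L{f'(t)} = -6/(s+6). Property: s·1/(s+6) - 1 = (s - (s+6))/(s+6) = -6/(s+6). ✓

Final answer: -6/(s+6)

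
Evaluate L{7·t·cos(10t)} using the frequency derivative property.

L{cos(10t)} = s/(s² + 100). Derivative: d/ds[s/(s² + 100)] = [(s² + 100) - s·2s]/(s² + 100)² = (100 - s²)/(s² + 100)². So L{t·cos(10t)} = -F'(s) = (s² - 100)/(s² + 100)². Then L{7·t·cos(10t)} = 7·(s² - 100)/(s² + 100)²

Final answer: 7·(s² - 100)/(s² + 100)²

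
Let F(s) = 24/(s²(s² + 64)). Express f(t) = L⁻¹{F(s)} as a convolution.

24/(s²(s² + 64)) = (1/s²)·(24/(s² + 64)) = L{t}·L{3·sin(8t)}. So f(t) = t*(3·sin(8t)) = ∫₀ᵗ 3τ·sin(8(t-τ)) dτ

Final answer: ∫₀ᵗ 3τ·sin(8(t-τ)) dτ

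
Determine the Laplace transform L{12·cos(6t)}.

L{cos(ωt)} = s/(s² + ω²), so L{cos(6t)} = s/(s² + 36). Then L{12·cos(6t)} = 12·s/(s² + 36) = 12s/(s² + 36)

Final answer: 12s/(s² + 36)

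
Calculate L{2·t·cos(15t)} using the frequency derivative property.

L{cos(15t)} = s/(s² + 225). Derivative: d/ds[s/(s² + 225)] = [(s² + 225) - s·2s]/(s² + 225)² = (225 - s²)/(s² + 225)². So L{t·cos(15t)} = -F'(s) = (s² - 225)/(s² + 225)². Then L{2·t·cos(15t)} = 2·(s² - 225)/(s² + 225)²

Final answer: 2·(s² - 225)/(s² + 225)²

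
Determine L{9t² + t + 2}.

L{9t² + t + 2} = 9·2/s³ + 1/s² + 2/s = 18/s³ + 1/s² + 2/s

Final answer: 18/s³ + 1/s² + 2/s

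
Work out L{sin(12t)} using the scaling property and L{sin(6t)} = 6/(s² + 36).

Using L{f(at)} = (1/a)F(s/a) with a=2: L{sin(12t)} = (1/2) · 6/((s/2)² + 36) = (1/2) · 6·4/(s² + 144) = 12/(s² + 144)

Final answer: 12/(s² + 144)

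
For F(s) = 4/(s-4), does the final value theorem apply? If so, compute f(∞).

sF(s) = 4s/(s-4) has a pole at s = 4 in the right half-plane. Theorem does NOT apply (unstable system; f(t) = 4·e^(4t) grows without bound).

Final answer: Not applicable (unstable)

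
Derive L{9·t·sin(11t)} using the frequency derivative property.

L{sin(11t)} = 11/(s² + 121). By L{t·f(t)} = -F'(s): -d/ds[11/(s² + 121)] = -(11)·(-2s)/(s² + 121)² = 22s/(s² + 121)². Then L{9·t·sin(11t)} = 9·22s/(s² + 121)² = 198s/(s² + 121)²

Final answer: 198s/(s² + 121)²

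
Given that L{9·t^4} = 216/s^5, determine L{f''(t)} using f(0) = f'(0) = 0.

L{f''(t)} = s²F(s) - sf(0) - f'(0) = s²·216/s^5 - 0 - 0 = 216/s^3

Final answer: 216/s^3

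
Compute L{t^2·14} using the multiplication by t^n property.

L{14} = 14/s. d^1/ds^1[1/s] = -1/s². d^2/ds^2[1/s] = 2/s^3. So L{t^2} = (-1)^{2}·2/s^3 = 2/s^3. Then L{t^2·14} = 14·2/s^3 = 28/s^3

Final answer: 28/s^3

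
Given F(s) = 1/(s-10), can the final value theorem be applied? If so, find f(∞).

sF(s) = s/(s-10) has a pole at s = 10 in the right half-plane. Theorem does NOT apply (unstable system; f(t) = e^(10t) grows without bound).

Final answer: Not applicable (unstable)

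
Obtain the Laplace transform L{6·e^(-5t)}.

L{e^(at)} = 1/(s-a), so L{e^(-5t)} = 1/(s+5). Then L{6·e^(-5t)} = 6/(s+5)

Final answer: 6/(s+5)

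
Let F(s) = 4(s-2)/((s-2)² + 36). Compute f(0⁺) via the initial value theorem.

f(0⁺) = lim_{s→∞} sF(s) = lim_{s→∞} 4s(s-2)/((s-2)² + 36) = 4

Final answer: 4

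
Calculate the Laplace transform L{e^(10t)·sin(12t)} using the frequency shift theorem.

Frequency shift: L{e^(at)f(t)} = F(s-a). L{e^(10t)·sin(12t)} = 12/((s-10)² + 144)

Final answer: 12/((s-10)² + 144)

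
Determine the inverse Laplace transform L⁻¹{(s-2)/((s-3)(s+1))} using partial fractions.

Using partial fractions, f(t) = (e^(3t) + 3e^(-t))/4

Final answer: (e^(3t) + 3e^(-t))/4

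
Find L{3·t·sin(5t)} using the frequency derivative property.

L{sin(5t)} = 5/(s² + 25). By L{t·f(t)} = -F'(s): -d/ds[5/(s² + 25)] = -(5)·(-2s)/(s² + 25)² = 10s/(s² + 25)². Then L{3·t·sin(5t)} = 3·10s/(s² + 25)² = 30s/(s² + 25)²

Final answer: 30s/(s² + 25)²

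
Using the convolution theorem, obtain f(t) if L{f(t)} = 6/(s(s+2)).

6/(s(s+2)) = (6/s)·(1/(s+2)) = L{6}·L{e^(-2t)}. By convolution, f(t) = 6*e^(-2t) = ∫₀ᵗ 6·e^(-2τ) dτ = 6·(1 - e^(-2t))/2

Final answer: 6·(1 - e^(-2t))/2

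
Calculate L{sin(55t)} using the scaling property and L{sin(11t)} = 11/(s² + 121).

Using L{f(at)} = (1/a)F(s/a) with a=5: L{sin(55t)} = (1/5) · 11/((s/5)² + 121) = (1/5) · 11·25/(s² + 3025) = 55/(s² + 3025)

Final answer: 55/(s² + 3025)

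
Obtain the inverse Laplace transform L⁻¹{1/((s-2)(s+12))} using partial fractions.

Decompose: A/(s-2) + B/(s+12). A = 1/14, B = -1/14. f(t) = (e^(2t) - e^(-12t))/14

Final answer: (e^(2t) - e^(-12t))/14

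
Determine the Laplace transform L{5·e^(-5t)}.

L{e^(at)} = 1/(s-a), so L{e^(-5t)} = 1/(s+5). Then L{5·e^(-5t)} = 5/(s+5)

Final answer: 5/(s+5)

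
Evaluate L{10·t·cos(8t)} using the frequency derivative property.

L{cos(8t)} = s/(s² + 64). Derivative: d/ds[s/(s² + 64)] = [(s² + 64) - s·2s]/(s² + 64)² = (64 - s²)/(s² + 64)². So L{t·cos(8t)} = -F'(s) = (s² - 64)/(s² + 64)². Then L{10·t·cos(8t)} = 10·(s² - 64)/(s² + 64)²

Final answer: 10·(s² - 64)/(s² + 64)²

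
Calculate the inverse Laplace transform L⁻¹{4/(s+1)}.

L⁻¹{1/(s-a)} = e^(at), so L⁻¹{1/(s+1)} = e^(-t), and L⁻¹{4/(s+1)} = 4·e^(-t)

Final answer: 4·e^(-t)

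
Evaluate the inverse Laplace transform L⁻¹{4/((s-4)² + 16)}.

Using frequency shift, L⁻¹{4/((s-4)² + 16)} = e^(4t)·sin(4t)

Final answer: e^(4t)·sin(4t)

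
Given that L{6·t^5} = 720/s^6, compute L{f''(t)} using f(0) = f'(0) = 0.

L{f''(t)} = s²F(s) - sf(0) - f'(0) = s²·720/s^6 - 0 - 0 = 720/s^4

Final answer: 720/s^4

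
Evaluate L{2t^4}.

L{t^n} = n!/s^(n+1). So L{2t^4} = 2·4!/s^5 = 48/s^5

Final answer: 48/s^5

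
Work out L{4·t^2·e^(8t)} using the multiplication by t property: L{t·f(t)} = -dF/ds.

Using L{t^n·e^(at)} = n!/(s-a)^(n+1), L{t^2·e^(8t)} = 2/(s-8)^3, so L{4·t^2·e^(8t)} = 4·2/(s-8)^3 = 8/(s-8)^3

Final answer: 8/(s-8)^3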